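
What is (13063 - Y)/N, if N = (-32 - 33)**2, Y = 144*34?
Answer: 8167/4225 ≈ 1.9330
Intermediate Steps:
Y = 4896
N = 4225 (N = (-65)**2 = 4225)
(13063 - Y)/N = (13063 - 1*4896)/4225 = (13063 - 4896)*(1/4225) = 8167*(1/4225) = 8167/4225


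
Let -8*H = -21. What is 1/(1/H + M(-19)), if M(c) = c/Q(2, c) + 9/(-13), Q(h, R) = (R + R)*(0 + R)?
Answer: -10374/3503 ≈ -2.9615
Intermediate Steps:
H = 21/8 (H = -1/8*(-21) = 21/8 ≈ 2.6250)
Q(h, R) = 2*R**2 (Q(h, R) = (2*R)*R = 2*R**2)
M(c) = -9/13 + 1/(2*c) (M(c) = c/((2*c**2)) + 9/(-13) = c*(1/(2*c**2)) + 9*(-1/13) = 1/(2*c) - 9/13 = -9/13 + 1/(2*c))
1/(1/H + M(-19)) = 1/(1/(21/8) + (1/26)*(13 - 18*(-19))/(-19)) = 1/(8/21 + (1/26)*(-1/19)*(13 + 342)) = 1/(8/21 + (1/26)*(-1/19)*355) = 1/(8/21 - 355/494) = 1/(-3503/10374) = -10374/3503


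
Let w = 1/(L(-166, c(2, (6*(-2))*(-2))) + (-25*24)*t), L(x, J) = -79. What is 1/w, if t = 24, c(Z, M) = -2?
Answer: -14479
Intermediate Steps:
w = -1/14479 (w = 1/(-79 - 25*24*24) = 1/(-79 - 600*24) = 1/(-79 - 14400) = 1/(-14479) = -1/14479 ≈ -6.9065e-5)
1/w = 1/(-1/14479) = -14479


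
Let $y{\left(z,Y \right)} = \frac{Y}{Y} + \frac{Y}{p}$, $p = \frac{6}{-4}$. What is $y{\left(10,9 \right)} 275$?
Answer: $-1375$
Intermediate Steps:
$p = - \frac{3}{2}$ ($p = 6 \left(- \frac{1}{4}\right) = - \frac{3}{2} \approx -1.5$)
$y{\left(z,Y \right)} = 1 - \frac{2 Y}{3}$ ($y{\left(z,Y \right)} = \frac{Y}{Y} + \frac{Y}{- \frac{3}{2}} = 1 + Y \left(- \frac{2}{3}\right) = 1 - \frac{2 Y}{3}$)
$y{\left(10,9 \right)} 275 = \left(1 - 6\right) 275 = \left(-5\right) 275 = -1375$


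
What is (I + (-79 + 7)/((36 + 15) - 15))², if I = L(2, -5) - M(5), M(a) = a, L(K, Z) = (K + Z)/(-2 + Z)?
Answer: 2116/49 ≈ 43.184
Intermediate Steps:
L(K, Z) = (K + Z)/(-2 + Z)
I = -32/7 (I = (2 - 5)/(-2 - 5) - 1*5 = -3/(-7) - 5 = -⅐*(-3) - 5 = 3/7 - 5 = -32/7 ≈ -4.5714)
(I + (-79 + 7)/((36 + 15) - 15))² = (-32/7 + (-79 + 7)/((36 + 15) - 15))² = (-32/7 - 72/(51 - 15))² = (-32/7 - 72/36)² = (-32/7 - 72*1/36)² = (-32/7 - 2)² = (-46/7)² = 2116/49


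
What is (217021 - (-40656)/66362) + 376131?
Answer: 19681396840/33181 ≈ 5.9315e+5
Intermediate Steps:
(217021 - (-40656)/66362) + 376131 = (217021 - 1*(-20328/33181)) + 376131 = (217021 + 20328/33181) + 376131 = 7200994129/33181 + 376131 = 19681396840/33181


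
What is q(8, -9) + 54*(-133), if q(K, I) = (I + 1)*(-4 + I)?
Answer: -7078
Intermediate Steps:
q(K, I) = (1 + I)*(-4 + I)
q(8, -9) + 54*(-133) = (-4 + (-9)**2 - 3*(-9)) + 54*(-133) = (-4 + 81 + 27) - 7182 = 104 - 7182 = -7078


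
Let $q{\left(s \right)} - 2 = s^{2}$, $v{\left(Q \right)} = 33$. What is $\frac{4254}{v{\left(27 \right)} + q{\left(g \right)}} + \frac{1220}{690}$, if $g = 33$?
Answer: $\frac{215327}{38778} \approx 5.5528$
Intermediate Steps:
$q{\left(s \right)} = 2 + s^{2}$
$\frac{4254}{v{\left(27 \right)} + q{\left(g \right)}} + \frac{1220}{690} = \frac{4254}{33 + \left(2 + 33^{2}\right)} + \frac{1220}{690} = \frac{4254}{33 + \left(2 + 1089\right)} + 1220 \cdot \frac{1}{690} = \frac{4254}{33 + 1091} + \frac{122}{69} = \frac{4254}{1124} + \frac{122}{69} = 4254 \cdot \frac{1}{1124} + \frac{122}{69} = \frac{2127}{562} + \frac{122}{69} = \frac{215327}{38778}$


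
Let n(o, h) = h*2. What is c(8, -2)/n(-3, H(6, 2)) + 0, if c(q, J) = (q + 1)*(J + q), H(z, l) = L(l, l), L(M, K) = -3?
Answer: -9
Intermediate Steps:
H(z, l) = -3
n(o, h) = 2*h
c(q, J) = (1 + q)*(J + q)
c(8, -2)/n(-3, H(6, 2)) + 0 = (-2 + 8 + 8**2 - 2*8)/((2*(-3))) + 0 = (-2 + 8 + 64 - 16)/(-6) + 0 = 54*(-1/6) + 0 = -9 + 0 = -9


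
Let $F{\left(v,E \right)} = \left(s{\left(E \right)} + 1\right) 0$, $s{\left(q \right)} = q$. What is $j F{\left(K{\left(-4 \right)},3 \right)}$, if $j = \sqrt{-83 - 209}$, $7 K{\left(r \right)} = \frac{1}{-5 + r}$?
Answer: $0$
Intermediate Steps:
$K{\left(r \right)} = \frac{1}{7 \left(-5 + r\right)}$
$j = 2 i \sqrt{73}$ ($j = \sqrt{-292} = 2 i \sqrt{73} \approx 17.088 i$)
$F{\left(v,E \right)} = 0$ ($F{\left(v,E \right)} = \left(E + 1\right) 0 = \left(1 + E\right) 0 = 0$)
$j F{\left(K{\left(-4 \right)},3 \right)} = 2 i \sqrt{73} \cdot 0 = 0$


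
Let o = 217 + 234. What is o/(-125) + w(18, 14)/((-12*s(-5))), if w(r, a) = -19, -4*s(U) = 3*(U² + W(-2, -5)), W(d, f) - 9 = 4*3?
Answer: -189089/51750 ≈ -3.6539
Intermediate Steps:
W(d, f) = 21 (W(d, f) = 9 + 4*3 = 9 + 12 = 21)
s(U) = -63/4 - 3*U²/4 (s(U) = -3*(U² + 21)/4 = -3*(21 + U²)/4 = -(63 + 3*U²)/4 = -63/4 - 3*U²/4)
o = 451
o/(-125) + w(18, 14)/((-12*s(-5))) = 451/(-125) - 19*(-1/(12*(-63/4 - ¾*(-5)²))) = 451*(-1/125) - 19*(-1/(12*(-63/4 - ¾*25))) = -451/125 - 19*(-1/(12*(-63/4 - 75/4))) = -451/125 - 19/((-12*(-69/2))) = -451/125 - 19/414 = -189089/51750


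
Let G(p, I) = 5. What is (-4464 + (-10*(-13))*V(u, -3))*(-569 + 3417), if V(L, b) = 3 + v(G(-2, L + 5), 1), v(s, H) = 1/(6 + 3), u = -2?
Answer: -104054528/9 ≈ -1.1562e+7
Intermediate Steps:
v(s, H) = 1/9
V(L, b) = 28/9 (V(L, b) = 3 + 1/9 = 28/9)
(-4464 + (-10*(-13))*V(u, -3))*(-569 + 3417) = (-4464 - 10*(-13)*(28/9))*(-569 + 3417) = (-4464 + 130*(28/9))*2848 = (-4464 + 3640/9)*2848 = -36536/9*2848 = -104054528/9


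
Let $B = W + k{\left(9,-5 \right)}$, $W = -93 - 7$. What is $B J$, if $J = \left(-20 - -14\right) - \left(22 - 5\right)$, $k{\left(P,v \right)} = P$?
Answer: $2093$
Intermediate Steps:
$W = -100$ ($W = -93 - 7 = -100$)
$B = -91$ ($B = -100 + 9 = -91$)
$J = -23$ ($J = \left(-20 + 14\right) - \left(22 - 5\right) = -6 - 17 = -23$)
$B J = \left(-91\right) \left(-23\right) = 2093$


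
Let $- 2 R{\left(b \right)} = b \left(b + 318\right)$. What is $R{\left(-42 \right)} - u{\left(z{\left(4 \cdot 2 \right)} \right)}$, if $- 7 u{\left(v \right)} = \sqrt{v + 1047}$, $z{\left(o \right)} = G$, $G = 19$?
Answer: $5796 + \frac{\sqrt{1066}}{7} \approx 5800.7$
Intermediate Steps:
$R{\left(b \right)} = - \frac{b \left(318 + b\right)}{2}$ ($R{\left(b \right)} = - \frac{b \left(b + 318\right)}{2} = - \frac{b \left(318 + b\right)}{2}$)
$z{\left(o \right)} = 19$
$u{\left(v \right)} = - \frac{\sqrt{1047 + v}}{7}$ ($u{\left(v \right)} = - \frac{\sqrt{v + 1047}}{7} = - \frac{\sqrt{1047 + v}}{7}$)
$R{\left(-42 \right)} - u{\left(z{\left(4 \cdot 2 \right)} \right)} = \left(- \frac{1}{2}\right) \left(-42\right) \left(318 - 42\right) - - \frac{\sqrt{1047 + 19}}{7} = \left(- \frac{1}{2}\right) \left(-42\right) 276 - - \frac{\sqrt{1066}}{7} = 5796 + \frac{\sqrt{1066}}{7}$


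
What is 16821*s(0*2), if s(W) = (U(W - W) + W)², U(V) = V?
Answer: 0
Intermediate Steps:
s(W) = W² (s(W) = ((W - W) + W)² = (0 + W)² = W²)
16821*s(0*2) = 16821*(0*2)² = 16821*0² = 16821*0 = 0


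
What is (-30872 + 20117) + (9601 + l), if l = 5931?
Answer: 4777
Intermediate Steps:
(-30872 + 20117) + (9601 + l) = (-30872 + 20117) + (9601 + 5931) = -10755 + 15532 = 4777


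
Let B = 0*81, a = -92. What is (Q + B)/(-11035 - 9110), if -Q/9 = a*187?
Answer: -3036/395 ≈ -7.6861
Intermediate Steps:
Q = 154836 (Q = -(-828)*187 = -9*(-17204) = 154836)
B = 0
(Q + B)/(-11035 - 9110) = (154836 + 0)/(-11035 - 9110) = 154836/(-20145) = 154836*(-1/20145) = -3036/395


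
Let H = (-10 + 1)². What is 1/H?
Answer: 1/81 ≈ 0.012346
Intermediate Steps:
H = 81 (H = (-9)² = 81)
1/H = 1/81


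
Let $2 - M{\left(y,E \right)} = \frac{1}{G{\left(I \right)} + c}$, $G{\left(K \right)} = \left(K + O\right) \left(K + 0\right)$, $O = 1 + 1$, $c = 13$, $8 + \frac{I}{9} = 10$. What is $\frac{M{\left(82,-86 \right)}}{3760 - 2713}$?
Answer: $\frac{745}{390531} \approx 0.0019077$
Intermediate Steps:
$I = 18$ ($I = -72 + 9 \cdot 10 = -72 + 90 = 18$)
$O = 2$
$G{\left(K \right)} = K \left(2 + K\right)$ ($G{\left(K \right)} = \left(K + 2\right) \left(K + 0\right) = \left(2 + K\right) K = K \left(2 + K\right)$)
$M{\left(y,E \right)} = \frac{745}{373}$ ($M{\left(y,E \right)} = 2 - \frac{1}{18 \left(2 + 18\right) + 13} = 2 - \frac{1}{18 \cdot 20 + 13} = 2 - \frac{1}{360 + 13} = 2 - \frac{1}{373} = \frac{745}{373}$)
$\frac{M{\left(82,-86 \right)}}{3760 - 2713} = \frac{745}{373 \left(3760 - 2713\right)} = \frac{745}{373 \cdot 1047} = \frac{745}{373} \cdot \frac{1}{1047} = \frac{745}{390531}$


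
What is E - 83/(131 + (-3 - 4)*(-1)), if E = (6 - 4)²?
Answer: 469/138 ≈ 3.3986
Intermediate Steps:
E = 4 (E = 2² = 4)
E - 83/(131 + (-3 - 4)*(-1)) = 4 - 83/(131 + (-3 - 4)*(-1)) = 4 - 83/(131 - 7*(-1)) = 4 - 83/(131 + 7) = 4 - 83/138 = 469/138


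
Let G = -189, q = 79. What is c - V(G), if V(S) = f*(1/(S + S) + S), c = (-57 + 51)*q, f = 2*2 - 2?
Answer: -18143/189 ≈ -95.995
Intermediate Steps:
f = 2 (f = 4 - 2 = 2)
c = -474 (c = (-57 + 51)*79 = -6*79 = -474)
V(S) = 1/S + 2*S (V(S) = 2*(1/(S + S) + S) = 2*(1/(2*S) + S) = 2*(S + 1/(2*S)) = 1/S + 2*S)
c - V(G) = -474 - (1/(-189) + 2*(-189)) = -474 - (-1/189 - 378) = -474 - 1*(-71443/189) = -474 + 71443/189 = -18143/189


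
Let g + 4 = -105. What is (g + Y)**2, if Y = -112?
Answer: 48841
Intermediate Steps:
g = -109 (g = -4 - 105 = -109)
(g + Y)**2 = (-109 - 112)**2 = (-221)**2 = 48841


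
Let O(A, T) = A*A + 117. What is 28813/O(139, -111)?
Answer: 28813/19438 ≈ 1.4823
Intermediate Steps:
O(A, T) = 117 + A² (O(A, T) = A² + 117 = 117 + A²)
28813/O(139, -111) = 28813/(117 + 139²) = 28813/(117 + 19321) = 28813/19438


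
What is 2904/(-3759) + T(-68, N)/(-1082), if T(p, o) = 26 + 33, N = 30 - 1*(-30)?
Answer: -1121303/1355746 ≈ -0.82707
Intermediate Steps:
N = 60 (N = 30 + 30 = 60)
T(p, o) = 59
2904/(-3759) + T(-68, N)/(-1082) = 2904/(-3759) + 59/(-1082) = 2904*(-1/3759) + 59*(-1/1082) = -968/1253 - 59/1082 = -1121303/1355746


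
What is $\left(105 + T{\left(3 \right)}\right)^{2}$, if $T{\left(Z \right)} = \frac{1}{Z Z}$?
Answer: $\frac{894916}{81} \approx 11048.0$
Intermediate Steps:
$T{\left(Z \right)} = \frac{1}{Z^{2}}$
$\left(105 + T{\left(3 \right)}\right)^{2} = \left(105 + \frac{1}{9}\right)^{2} = \left(\frac{946}{9}\right)^{2} = \frac{894916}{81}$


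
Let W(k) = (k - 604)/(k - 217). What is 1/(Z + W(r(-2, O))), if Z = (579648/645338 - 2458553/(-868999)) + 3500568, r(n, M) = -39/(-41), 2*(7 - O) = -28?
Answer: 57762201896186/202200892098829525371 ≈ 2.8567e-7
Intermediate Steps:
O = 21 (O = 7 - 1/2*(-28) = 7 + 14 = 21)
r(n, M) = 39/41 (r(n, M) = -39*(-1/41) = 39/41)
Z = 981556945967876141/280399038331 (Z = (579648*(1/645338) - 2458553*(-1/868999)) + 3500568 = (289824/322669 + 2458553/868999) + 3500568 = 1045155604133/280399038331 + 3500568 = 981556945967876141/280399038331 ≈ 3.5006e+6)
W(k) = (-604 + k)/(-217 + k)
1/(Z + W(r(-2, O))) = 1/(981556945967876141/280399038331 + (-604 + 39/41)/(-217 + 39/41)) = 1/(981556945967876141/280399038331 - 24725/41/(-8858/41)) = 1/(981556945967876141/280399038331 - 41/8858*(-24725/41)) = 1/(981556945967876141/280399038331 + 575/206) = 1/(202200892098829525371/57762201896186) = 57762201896186/202200892098829525371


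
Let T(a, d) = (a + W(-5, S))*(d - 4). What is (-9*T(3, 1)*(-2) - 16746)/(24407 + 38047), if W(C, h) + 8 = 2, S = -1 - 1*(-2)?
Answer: -2764/10409 ≈ -0.26554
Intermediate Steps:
S = 1 (S = -1 + 2 = 1)
W(C, h) = -6 (W(C, h) = -8 + 2 = -6)
T(a, d) = (-6 + a)*(-4 + d) (T(a, d) = (a - 6)*(d - 4) = (-6 + a)*(-4 + d))
(-9*T(3, 1)*(-2) - 16746)/(24407 + 38047) = (-9*(24 - 6*1 - 4*3 + 3*1)*(-2) - 16746)/(24407 + 38047) = (-9*(24 - 6 - 12 + 3)*(-2) - 16746)/62454 = (-9*9*(-2) - 16746)*(1/62454) = (-81*(-2) - 16746)*(1/62454) = (162 - 16746)*(1/62454) = -16584*1/62454 = -2764/10409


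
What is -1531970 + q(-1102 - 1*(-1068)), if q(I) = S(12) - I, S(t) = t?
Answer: -1531924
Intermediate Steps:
q(I) = 12 - I
-1531970 + q(-1102 - 1*(-1068)) = -1531970 + (12 - (-1102 - 1*(-1068))) = -1531970 + (12 - (-1102 + 1068)) = -1531970 + (12 - 1*(-34)) = -1531970 + (12 + 34) = -1531970 + 46 = -1531924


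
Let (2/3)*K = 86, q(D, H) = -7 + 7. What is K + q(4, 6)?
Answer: 129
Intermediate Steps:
q(D, H) = 0
K = 129 (K = (3/2)*86 = 129)
K + q(4, 6) = 129 + 0 = 129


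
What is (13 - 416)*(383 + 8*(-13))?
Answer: -112437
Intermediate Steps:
(13 - 416)*(383 + 8*(-13)) = -403*(383 - 104) = -403*279 = -112437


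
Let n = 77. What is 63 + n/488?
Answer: 30821/488 ≈ 63.158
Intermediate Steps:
63 + n/488 = 63 + 77/488 = 30821/488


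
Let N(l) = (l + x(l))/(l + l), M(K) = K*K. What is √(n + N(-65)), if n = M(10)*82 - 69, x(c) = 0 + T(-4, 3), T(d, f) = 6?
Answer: √137421570/130 ≈ 90.175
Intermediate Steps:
x(c) = 6 (x(c) = 0 + 6 = 6)
M(K) = K²
N(l) = (6 + l)/(2*l) (N(l) = (l + 6)/(l + l) = (6 + l)/((2*l)) = (6 + l)*(1/(2*l)) = (6 + l)/(2*l))
n = 8131 (n = 10²*82 - 69 = 100*82 - 69 = 8200 - 69 = 8131)
√(n + N(-65)) = √(8131 + (½)*(6 - 65)/(-65)) = √(8131 + (½)*(-1/65)*(-59)) = √(8131 + 59/130) = √(1057089/130) = √137421570/130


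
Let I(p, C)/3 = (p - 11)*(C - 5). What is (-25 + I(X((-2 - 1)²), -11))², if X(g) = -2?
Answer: 358801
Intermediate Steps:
I(p, C) = 3*(-11 + p)*(-5 + C) (I(p, C) = 3*((p - 11)*(C - 5)) = 3*((-11 + p)*(-5 + C)) = 3*(-11 + p)*(-5 + C))
(-25 + I(X((-2 - 1)²), -11))² = (-25 + (165 - 33*(-11) - 15*(-2) + 3*(-11)*(-2)))² = (-25 + (165 + 363 + 30 + 66))² = (-25 + 624)² = 599² = 358801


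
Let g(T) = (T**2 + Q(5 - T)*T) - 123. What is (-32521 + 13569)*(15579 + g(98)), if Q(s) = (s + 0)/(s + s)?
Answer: -475865768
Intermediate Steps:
Q(s) = 1/2 (Q(s) = s/((2*s)) = s*(1/(2*s)) = 1/2)
g(T) = -123 + T**2 + T/2 (g(T) = (T**2 + T/2) - 123 = -123 + T**2 + T/2)
(-32521 + 13569)*(15579 + g(98)) = (-32521 + 13569)*(15579 + (-123 + 98**2 + (1/2)*98)) = -18952*(15579 + (-123 + 9604 + 49)) = -18952*(15579 + 9530) = -18952*25109 = -475865768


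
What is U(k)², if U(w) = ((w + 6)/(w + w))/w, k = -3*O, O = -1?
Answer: ¼ ≈ 0.25000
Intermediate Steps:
k = 3 (k = -3*(-1) = 3)
U(w) = (6 + w)/(2*w²) (U(w) = ((6 + w)/((2*w)))/w = ((6 + w)*(1/(2*w)))/w = ((6 + w)/(2*w))/w = (6 + w)/(2*w²))
U(k)² = ((½)*(6 + 3)/3²)² = ((½)*(⅑)*9)² = (½)² = ¼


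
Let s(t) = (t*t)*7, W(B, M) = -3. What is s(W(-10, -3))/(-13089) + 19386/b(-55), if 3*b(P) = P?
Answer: -253744509/239965 ≈ -1057.4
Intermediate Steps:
s(t) = 7*t² (s(t) = t²*7 = 7*t²)
b(P) = P/3
s(W(-10, -3))/(-13089) + 19386/b(-55) = (7*(-3)²)/(-13089) + 19386/(((⅓)*(-55))) = (7*9)*(-1/13089) + 19386/(-55/3) = 63*(-1/13089) + 19386*(-3/55) = -21/4363 - 58158/55 = -253744509/239965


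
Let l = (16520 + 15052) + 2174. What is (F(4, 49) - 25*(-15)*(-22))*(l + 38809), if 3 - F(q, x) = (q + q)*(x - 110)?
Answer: -562954245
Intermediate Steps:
F(q, x) = 3 - 2*q*(-110 + x) (F(q, x) = 3 - (q + q)*(x - 110) = 3 - 2*q*(-110 + x))
l = 33746 (l = 31572 + 2174 = 33746)
(F(4, 49) - 25*(-15)*(-22))*(l + 38809) = ((3 + 220*4 - 2*4*49) - 25*(-15)*(-22))*(33746 + 38809) = ((3 + 880 - 392) + 375*(-22))*72555 = (491 - 8250)*72555 = -7759*72555 = -562954245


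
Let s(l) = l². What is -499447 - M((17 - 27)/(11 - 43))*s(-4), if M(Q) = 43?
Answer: -500135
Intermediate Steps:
-499447 - M((17 - 27)/(11 - 43))*s(-4) = -499447 - 43*(-4)² = -499447 - 43*16 = -499447 - 1*688 = -499447 - 688 = -500135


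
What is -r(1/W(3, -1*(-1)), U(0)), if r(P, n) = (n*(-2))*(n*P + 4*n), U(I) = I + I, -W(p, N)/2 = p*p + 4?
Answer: 0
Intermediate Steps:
W(p, N) = -8 - 2*p² (W(p, N) = -2*(p*p + 4) = -2*(p² + 4) = -2*(4 + p²) = -8 - 2*p²)
U(I) = 2*I
r(P, n) = -2*n*(4*n + P*n) (r(P, n) = (-2*n)*(P*n + 4*n) = (-2*n)*(4*n + P*n) = -2*n*(4*n + P*n))
-r(1/W(3, -1*(-1)), U(0)) = -2*(2*0)²*(-4 - 1/(-8 - 2*3²)) = -2*0²*(-4 - 1/(-8 - 2*9)) = -2*0*(-4 - 1/(-8 - 18)) = -2*0*(-4 - 1/(-26)) = -2*0*(-4 - (-1)/26) = -2*0*(-4 - 1*(-1/26)) = -2*0*(-4 + 1/26) = -2*0*(-103)/26 = -1*0 = 0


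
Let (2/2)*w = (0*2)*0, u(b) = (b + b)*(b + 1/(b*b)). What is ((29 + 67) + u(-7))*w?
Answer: 0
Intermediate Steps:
u(b) = 2*b*(b + b⁻²) (u(b) = (2*b)*(b + b⁻²) = 2*b*(b + b⁻²))
w = 0 (w = (0*2)*0 = 0*0 = 0)
((29 + 67) + u(-7))*w = ((29 + 67) + 2*(1 + (-7)³)/(-7))*0 = (96 + 2*(-⅐)*(1 - 343))*0 = (96 + 2*(-⅐)*(-342))*0 = (96 + 684/7)*0 = (1356/7)*0 = 0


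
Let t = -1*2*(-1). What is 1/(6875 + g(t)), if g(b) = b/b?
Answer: 1/6876 ≈ 0.00014543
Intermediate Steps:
t = 2 (t = -2*(-1) = 2)
g(b) = 1
1/(6875 + g(t)) = 1/(6875 + 1) = 1/6876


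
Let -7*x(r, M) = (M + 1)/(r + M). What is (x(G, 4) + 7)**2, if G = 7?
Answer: 285156/5929 ≈ 48.095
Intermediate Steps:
x(r, M) = -(1 + M)/(7*(M + r)) (x(r, M) = -(M + 1)/(7*(r + M)) = -(1 + M)/(7*(M + r)))
(x(G, 4) + 7)**2 = ((-1 - 1*4)/(7*(4 + 7)) + 7)**2 = ((1/7)*(-1 - 4)/11 + 7)**2 = ((1/7)*(1/11)*(-5) + 7)**2 = (-5/77 + 7)**2 = (534/77)**2 = 285156/5929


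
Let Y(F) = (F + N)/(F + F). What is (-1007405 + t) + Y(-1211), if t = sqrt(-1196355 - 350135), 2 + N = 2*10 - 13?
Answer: -1219966852/1211 + I*sqrt(1546490) ≈ -1.0074e+6 + 1243.6*I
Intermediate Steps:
N = 5 (N = -2 + (2*10 - 13) = -2 + (20 - 13) = -2 + 7 = 5)
Y(F) = (5 + F)/(2*F) (Y(F) = (F + 5)/(F + F) = (5 + F)/((2*F)) = (5 + F)*(1/(2*F)) = (5 + F)/(2*F))
t = I*sqrt(1546490) (t = sqrt(-1546490) = I*sqrt(1546490) ≈ 1243.6*I)
(-1007405 + t) + Y(-1211) = (-1007405 + I*sqrt(1546490)) + (1/2)*(5 - 1211)/(-1211) = (-1007405 + I*sqrt(1546490)) + (1/2)*(-1/1211)*(-1206) = (-1007405 + I*sqrt(1546490)) + 603/1211 = -1219966852/1211 + I*sqrt(1546490)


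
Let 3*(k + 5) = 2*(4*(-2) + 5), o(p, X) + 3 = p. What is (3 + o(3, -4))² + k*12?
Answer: -75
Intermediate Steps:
o(p, X) = -3 + p
k = -7 (k = -5 + (2*(4*(-2) + 5))/3 = -5 + (2*(-8 + 5))/3 = -5 + (2*(-3))/3 = -5 + (⅓)*(-6) = -5 - 2 = -7)
(3 + o(3, -4))² + k*12 = (3 + (-3 + 3))² - 7*12 = (3 + 0)² - 84 = 3² - 84 = 9 - 84 = -75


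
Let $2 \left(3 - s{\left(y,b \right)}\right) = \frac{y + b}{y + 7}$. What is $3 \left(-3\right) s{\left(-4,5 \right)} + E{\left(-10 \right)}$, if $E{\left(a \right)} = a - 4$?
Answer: $- \frac{79}{2} \approx -39.5$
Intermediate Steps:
$s{\left(y,b \right)} = 3 - \frac{b + y}{2 \left(7 + y\right)}$ ($s{\left(y,b \right)} = 3 - \frac{\left(y + b\right) \frac{1}{y + 7}}{2} = 3 - \frac{\left(b + y\right) \frac{1}{7 + y}}{2} = 3 - \frac{\frac{1}{7 + y} \left(b + y\right)}{2} = 3 - \frac{b + y}{2 \left(7 + y\right)}$)
$E{\left(a \right)} = -4 + a$
$3 \left(-3\right) s{\left(-4,5 \right)} + E{\left(-10 \right)} = 3 \left(-3\right) \frac{42 - 5 + 5 \left(-4\right)}{2 \left(7 - 4\right)} - 14 = - 9 \frac{42 - 5 - 20}{2 \cdot 3} - 14 = - 9 \cdot \frac{1}{2} \cdot \frac{1}{3} \cdot 17 - 14 = \left(-9\right) \frac{17}{6} - 14 = - \frac{51}{2} - 14 = - \frac{79}{2}$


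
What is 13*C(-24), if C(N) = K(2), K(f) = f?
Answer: 26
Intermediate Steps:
C(N) = 2
13*C(-24) = 13*2 = 26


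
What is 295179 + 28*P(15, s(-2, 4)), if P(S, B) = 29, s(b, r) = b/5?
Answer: 295991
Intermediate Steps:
s(b, r) = b/5 (s(b, r) = b*(⅕) = b/5)
295179 + 28*P(15, s(-2, 4)) = 295179 + 28*29 = 295179 + 812 = 295991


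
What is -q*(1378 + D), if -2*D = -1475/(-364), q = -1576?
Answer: 197336673/91 ≈ 2.1685e+6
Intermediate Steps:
D = -1475/728 (D = -(-1475)/(2*(-364)) = -(-1475)*(-1)/(2*364) = -1/2*1475/364 = -1475/728 ≈ -2.0261)
-q*(1378 + D) = -(-1576)*(1378 - 1475/728) = -(-1576)*1001709/728 = -1*(-197336673/91) = 197336673/91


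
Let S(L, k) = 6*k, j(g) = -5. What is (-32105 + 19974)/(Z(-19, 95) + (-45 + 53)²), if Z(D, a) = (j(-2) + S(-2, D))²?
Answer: -12131/14225 ≈ -0.85279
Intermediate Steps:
Z(D, a) = (-5 + 6*D)²
(-32105 + 19974)/(Z(-19, 95) + (-45 + 53)²) = (-32105 + 19974)/((-5 + 6*(-19))² + (-45 + 53)²) = -12131/((-5 - 114)² + 8²) = -12131/((-119)² + 64) = -12131/(14161 + 64) = -12131/14225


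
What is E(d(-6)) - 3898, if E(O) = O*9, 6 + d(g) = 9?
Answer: -3871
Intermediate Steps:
d(g) = 3 (d(g) = -6 + 9 = 3)
E(O) = 9*O
E(d(-6)) - 3898 = 9*3 - 3898 = 27 - 3898 = -3871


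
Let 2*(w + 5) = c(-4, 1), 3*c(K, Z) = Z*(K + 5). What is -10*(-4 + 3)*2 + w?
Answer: 91/6 ≈ 15.167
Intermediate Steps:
c(K, Z) = Z*(5 + K)/3 (c(K, Z) = (Z*(K + 5))/3 = (Z*(5 + K))/3 = Z*(5 + K)/3)
w = -29/6 (w = -5 + ((⅓)*1*(5 - 4))/2 = -5 + ((⅓)*1*1)/2 = -5 + (½)*(⅓) = -5 + ⅙ = -29/6 ≈ -4.8333)
-10*(-4 + 3)*2 + w = -10*(-4 + 3)*2 - 29/6 = -(-10)*2 - 29/6 = -10*(-2) - 29/6 = 20 - 29/6 = 91/6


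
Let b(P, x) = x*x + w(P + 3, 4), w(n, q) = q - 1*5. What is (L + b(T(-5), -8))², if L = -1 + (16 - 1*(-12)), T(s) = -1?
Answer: 8100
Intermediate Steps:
w(n, q) = -5 + q (w(n, q) = q - 5 = -5 + q)
b(P, x) = -1 + x² (b(P, x) = x*x + (-5 + 4) = x² - 1 = -1 + x²)
L = 27 (L = -1 + (16 + 12) = -1 + 28 = 27)
(L + b(T(-5), -8))² = (27 + (-1 + (-8)²))² = (27 + (-1 + 64))² = (27 + 63)² = 90² = 8100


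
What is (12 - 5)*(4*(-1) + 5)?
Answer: 7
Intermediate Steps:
(12 - 5)*(4*(-1) + 5) = 7*(-4 + 5) = 7*1 = 7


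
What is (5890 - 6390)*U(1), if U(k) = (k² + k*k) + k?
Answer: -1500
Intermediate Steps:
U(k) = k + 2*k² (U(k) = (k² + k²) + k = 2*k² + k = k + 2*k²)
(5890 - 6390)*U(1) = (5890 - 6390)*(1*(1 + 2*1)) = -500*(1 + 2) = -500*3 = -1500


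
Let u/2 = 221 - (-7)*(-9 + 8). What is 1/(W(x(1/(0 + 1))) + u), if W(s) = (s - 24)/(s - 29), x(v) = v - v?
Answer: 29/12436 ≈ 0.0023319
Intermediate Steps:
x(v) = 0
W(s) = (-24 + s)/(-29 + s)
u = 428 (u = 2*(221 - (-7)*(-9 + 8)) = 2*(221 - (-7)*(-1)) = 2*(221 - 1*7) = 2*(221 - 7) = 2*214 = 428)
1/(W(x(1/(0 + 1))) + u) = 1/((-24 + 0)/(-29 + 0) + 428) = 1/(-24/(-29) + 428) = 1/(-1/29*(-24) + 428) = 1/(24/29 + 428) = 1/(12436/29) = 29/12436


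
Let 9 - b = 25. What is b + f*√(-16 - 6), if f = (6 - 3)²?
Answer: -16 + 9*I*√22 ≈ -16.0 + 42.214*I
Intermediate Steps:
b = -16 (b = 9 - 1*25 = 9 - 25 = -16)
f = 9 (f = 3² = 9)
b + f*√(-16 - 6) = -16 + 9*√(-16 - 6) = -16 + 9*√(-22) = -16 + 9*(I*√22) = -16 + 9*I*√22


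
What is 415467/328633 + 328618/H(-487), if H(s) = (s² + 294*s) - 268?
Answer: 146933532835/30800470659 ≈ 4.7705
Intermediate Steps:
H(s) = -268 + s² + 294*s
415467/328633 + 328618/H(-487) = 415467/328633 + 328618/(-268 + (-487)² + 294*(-487)) = 415467*(1/328633) + 328618/(-268 + 237169 - 143178) = 415467/328633 + 328618/93723 = 146933532835/30800470659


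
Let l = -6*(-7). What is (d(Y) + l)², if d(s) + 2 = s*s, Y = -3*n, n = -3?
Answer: 14641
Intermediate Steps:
Y = 9 (Y = -3*(-3) = 9)
d(s) = -2 + s² (d(s) = -2 + s*s = -2 + s²)
l = 42
(d(Y) + l)² = ((-2 + 9²) + 42)² = ((-2 + 81) + 42)² = (79 + 42)² = 121² = 14641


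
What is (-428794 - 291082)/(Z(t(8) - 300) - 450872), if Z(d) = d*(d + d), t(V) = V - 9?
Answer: 359938/134835 ≈ 2.6695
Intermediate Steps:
t(V) = -9 + V
Z(d) = 2*d² (Z(d) = d*(2*d) = 2*d²)
(-428794 - 291082)/(Z(t(8) - 300) - 450872) = (-428794 - 291082)/(2*((-9 + 8) - 300)² - 450872) = -719876/(2*(-1 - 300)² - 450872) = -719876/(2*(-301)² - 450872) = -719876/(2*90601 - 450872) = -719876/(181202 - 450872) = -719876/(-269670) = -719876*(-1/269670) = 359938/134835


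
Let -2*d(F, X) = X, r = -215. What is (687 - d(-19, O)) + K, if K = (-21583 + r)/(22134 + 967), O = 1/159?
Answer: 5039874403/7346118 ≈ 686.06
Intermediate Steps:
O = 1/159 ≈ 0.0062893
d(F, X) = -X/2
K = -21798/23101 (K = (-21583 - 215)/(22134 + 967) = -21798/23101 ≈ -0.94360)
(687 - d(-19, O)) + K = (687 - (-1)/(2*159)) - 21798/23101 = (687 - 1*(-1/318)) - 21798/23101 = (687 + 1/318) - 21798/23101 = 218467/318 - 21798/23101 = 5039874403/7346118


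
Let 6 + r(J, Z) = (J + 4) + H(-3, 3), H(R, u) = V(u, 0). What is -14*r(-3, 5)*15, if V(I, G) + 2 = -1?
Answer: 1680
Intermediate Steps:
V(I, G) = -3 (V(I, G) = -2 - 1 = -3)
H(R, u) = -3
r(J, Z) = -5 + J (r(J, Z) = -6 + ((J + 4) - 3) = -6 + ((4 + J) - 3) = -6 + (1 + J) = -5 + J)
-14*r(-3, 5)*15 = -14*(-5 - 3)*15 = -14*(-8)*15 = 112*15 = 1680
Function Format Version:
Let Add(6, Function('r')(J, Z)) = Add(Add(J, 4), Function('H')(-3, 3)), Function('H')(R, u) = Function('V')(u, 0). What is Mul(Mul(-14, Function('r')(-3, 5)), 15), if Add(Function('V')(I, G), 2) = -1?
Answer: 1680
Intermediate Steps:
Function('V')(I, G) = -3 (Function('V')(I, G) = Add(-2, -1) = -3)
Function('H')(R, u) = -3
Function('r')(J, Z) = Add(-5, J) (Function('r')(J, Z) = Add(-6, Add(Add(J, 4), -3)) = Add(-6, Add(Add(4, J), -3)) = Add(-6, Add(1, J)) = Add(-5, J))
Mul(Mul(-14, Function('r')(-3, 5)), 15) = Mul(Mul(-14, Add(-5, -3)), 15) = Mul(Mul(-14, -8), 15) = Mul(112, 15) = 1680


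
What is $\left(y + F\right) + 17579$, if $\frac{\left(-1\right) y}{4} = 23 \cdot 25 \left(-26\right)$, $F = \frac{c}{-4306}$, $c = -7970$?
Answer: $\frac{166600972}{2153} \approx 77381.0$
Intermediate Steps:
$F = \frac{3985}{2153}$ ($F = - \frac{7970}{-4306} = \left(-7970\right) \left(- \frac{1}{4306}\right) = \frac{3985}{2153} \approx 1.8509$)
$y = 59800$ ($y = - 4 \cdot 23 \cdot 25 \left(-26\right) = - 4 \cdot 575 \left(-26\right) = \left(-4\right) \left(-14950\right) = 59800$)
$\left(y + F\right) + 17579 = \left(59800 + \frac{3985}{2153}\right) + 17579 = \frac{128753385}{2153} + 17579 = \frac{166600972}{2153}$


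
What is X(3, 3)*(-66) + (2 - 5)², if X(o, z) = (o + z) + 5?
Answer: -717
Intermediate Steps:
X(o, z) = 5 + o + z
X(3, 3)*(-66) + (2 - 5)² = (5 + 3 + 3)*(-66) + (2 - 5)² = 11*(-66) + (-3)² = -726 + 9 = -717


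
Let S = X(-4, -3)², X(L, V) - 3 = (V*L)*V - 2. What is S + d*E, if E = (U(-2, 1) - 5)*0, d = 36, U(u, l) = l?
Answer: 1225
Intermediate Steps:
X(L, V) = 1 + L*V² (X(L, V) = 3 + ((V*L)*V - 2) = 3 + ((L*V)*V - 2) = 3 + (L*V² - 2) = 3 + (-2 + L*V²) = 1 + L*V²)
S = 1225 (S = (1 - 4*(-3)²)² = (1 - 4*9)² = (1 - 36)² = (-35)² = 1225)
E = 0 (E = (1 - 5)*0 = -4*0 = 0)
S + d*E = 1225 + 36*0 = 1225 + 0 = 1225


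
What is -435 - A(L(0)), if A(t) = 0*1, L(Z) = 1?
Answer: -435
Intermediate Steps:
A(t) = 0
-435 - A(L(0)) = -435 - 1*0 = -435 + 0 = -435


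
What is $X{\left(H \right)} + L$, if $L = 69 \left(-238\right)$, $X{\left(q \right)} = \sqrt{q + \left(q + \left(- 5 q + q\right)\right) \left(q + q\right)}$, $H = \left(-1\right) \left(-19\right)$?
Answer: $-16422 + i \sqrt{2147} \approx -16422.0 + 46.336 i$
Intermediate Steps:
$H = 19$
$X{\left(q \right)} = \sqrt{q - 6 q^{2}}$ ($X{\left(q \right)} = \sqrt{q + \left(q - 4 q\right) 2 q} = \sqrt{q + - 3 q 2 q} = \sqrt{q - 6 q^{2}}$)
$L = -16422$
$X{\left(H \right)} + L = \sqrt{19 \left(1 - 114\right)} - 16422 = \sqrt{19 \left(-113\right)} - 16422 = \sqrt{-2147} - 16422 = i \sqrt{2147} - 16422 = -16422 + i \sqrt{2147}$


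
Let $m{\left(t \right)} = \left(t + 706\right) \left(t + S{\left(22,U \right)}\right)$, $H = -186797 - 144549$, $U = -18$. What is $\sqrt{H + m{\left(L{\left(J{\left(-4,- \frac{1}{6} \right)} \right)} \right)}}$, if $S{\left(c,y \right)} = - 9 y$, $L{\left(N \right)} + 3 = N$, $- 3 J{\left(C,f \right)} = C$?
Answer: $\frac{i \sqrt{1965761}}{3} \approx 467.35 i$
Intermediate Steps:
$J{\left(C,f \right)} = - \frac{C}{3}$
$L{\left(N \right)} = -3 + N$
$H = -331346$ ($H = -186797 - 144549 = -331346$)
$m{\left(t \right)} = \left(162 + t\right) \left(706 + t\right)$ ($m{\left(t \right)} = \left(t + 706\right) \left(t - -162\right) = \left(706 + t\right) \left(t + 162\right) = \left(706 + t\right) \left(162 + t\right) = \left(162 + t\right) \left(706 + t\right)$)
$\sqrt{H + m{\left(L{\left(J{\left(-4,- \frac{1}{6} \right)} \right)} \right)}} = \sqrt{-331346 + \left(114372 + \left(-3 - - \frac{4}{3}\right)^{2} + 868 \left(-3 - - \frac{4}{3}\right)\right)} = \sqrt{-331346 + \left(114372 + \left(-3 + \frac{4}{3}\right)^{2} + 868 \left(-3 + \frac{4}{3}\right)\right)} = \sqrt{-331346 + \left(114372 + \left(- \frac{5}{3}\right)^{2} + 868 \left(- \frac{5}{3}\right)\right)} = \sqrt{-331346 + \left(114372 + \frac{25}{9} - \frac{4340}{3}\right)} = \sqrt{-331346 + \frac{1016353}{9}} = \sqrt{- \frac{1965761}{9}} = \frac{i \sqrt{1965761}}{3}$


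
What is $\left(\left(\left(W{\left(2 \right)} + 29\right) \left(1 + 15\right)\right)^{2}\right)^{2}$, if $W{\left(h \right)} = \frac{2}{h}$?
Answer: $53084160000$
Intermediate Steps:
$\left(\left(\left(W{\left(2 \right)} + 29\right) \left(1 + 15\right)\right)^{2}\right)^{2} = \left(\left(\left(\frac{2}{2} + 29\right) \left(1 + 15\right)\right)^{2}\right)^{2} = \left(\left(\left(2 \cdot \frac{1}{2} + 29\right) 16\right)^{2}\right)^{2} = \left(\left(\left(1 + 29\right) 16\right)^{2}\right)^{2} = \left(\left(30 \cdot 16\right)^{2}\right)^{2} = \left(480^{2}\right)^{2} = 230400^{2} = 53084160000$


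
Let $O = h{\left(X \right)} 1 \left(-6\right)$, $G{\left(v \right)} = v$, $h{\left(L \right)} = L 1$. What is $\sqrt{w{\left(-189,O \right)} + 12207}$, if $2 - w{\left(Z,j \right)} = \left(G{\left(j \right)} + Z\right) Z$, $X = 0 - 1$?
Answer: $i \sqrt{22378} \approx 149.59 i$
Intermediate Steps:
$X = -1$ ($X = 0 - 1 = -1$)
$h{\left(L \right)} = L$
$O = 6$ ($O = \left(-1\right) 1 \left(-6\right) = \left(-1\right) \left(-6\right) = 6$)
$w{\left(Z,j \right)} = 2 - Z \left(Z + j\right)$ ($w{\left(Z,j \right)} = 2 - \left(j + Z\right) Z = 2 - \left(Z + j\right) Z = 2 - Z \left(Z + j\right)$)
$\sqrt{w{\left(-189,O \right)} + 12207} = \sqrt{\left(2 - \left(-189\right)^{2} - \left(-189\right) 6\right) + 12207} = \sqrt{\left(2 - 35721 + 1134\right) + 12207} = \sqrt{-34585 + 12207} = \sqrt{-22378} = i \sqrt{22378}$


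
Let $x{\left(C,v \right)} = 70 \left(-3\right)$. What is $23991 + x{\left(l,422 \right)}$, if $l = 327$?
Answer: $23781$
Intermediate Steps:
$x{\left(C,v \right)} = -210$
$23991 + x{\left(l,422 \right)} = 23991 - 210 = 23781$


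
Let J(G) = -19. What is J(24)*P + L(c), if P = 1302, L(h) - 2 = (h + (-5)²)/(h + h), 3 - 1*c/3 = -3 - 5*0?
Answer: -890453/36 ≈ -24735.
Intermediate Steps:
c = 18 (c = 9 - 3*(-3 - 5*0) = 9 - 3*(-3 + 0) = 9 - 3*(-3) = 9 + 9 = 18)
L(h) = 2 + (25 + h)/(2*h) (L(h) = 2 + (h + (-5)²)/(h + h) = 2 + (h + 25)/((2*h)) = 2 + (25 + h)*(1/(2*h)) = 2 + (25 + h)/(2*h))
J(24)*P + L(c) = -19*1302 + (5/2)*(5 + 18)/18 = -24738 + (5/2)*(1/18)*23 = -24738 + 115/36 = -890453/36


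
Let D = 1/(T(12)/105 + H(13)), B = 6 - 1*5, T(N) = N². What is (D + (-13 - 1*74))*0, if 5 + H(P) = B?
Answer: 0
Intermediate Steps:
B = 1 (B = 6 - 5 = 1)
H(P) = -4 (H(P) = -5 + 1 = -4)
D = -35/92 (D = 1/(12²/105 - 4) = 1/(144*(1/105) - 4) = 1/(48/35 - 4) = 1/(-92/35) = -35/92 ≈ -0.38043)
(D + (-13 - 1*74))*0 = (-35/92 + (-13 - 1*74))*0 = (-35/92 + (-13 - 74))*0 = (-35/92 - 87)*0 = -8039/92*0 = 0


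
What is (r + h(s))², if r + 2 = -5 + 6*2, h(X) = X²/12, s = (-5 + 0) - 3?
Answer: 961/9 ≈ 106.78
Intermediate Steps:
s = -8 (s = -5 - 3 = -8)
h(X) = X²/12 (h(X) = X²*(1/12) = X²/12)
r = 5 (r = -2 + (-5 + 6*2) = -2 + (-5 + 12) = -2 + 7 = 5)
(r + h(s))² = (5 + (1/12)*(-8)²)² = (5 + (1/12)*64)² = (5 + 16/3)² = (31/3)² = 961/9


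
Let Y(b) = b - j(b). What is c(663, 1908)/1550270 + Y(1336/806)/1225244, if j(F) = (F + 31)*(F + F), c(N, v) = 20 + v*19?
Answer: 898868468858209/38561154913756865 ≈ 0.023310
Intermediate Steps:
c(N, v) = 20 + 19*v
j(F) = 2*F*(31 + F) (j(F) = (31 + F)*(2*F) = 2*F*(31 + F))
Y(b) = b - 2*b*(31 + b)
c(663, 1908)/1550270 + Y(1336/806)/1225244 = (20 + 19*1908)/1550270 + ((1336/806)*(-61 - 2672/806))/1225244 = (20 + 36252)*(1/1550270) + ((1336*(1/806))*(-61 - 2672/806))*(1/1225244) = 36272*(1/1550270) + (668*(-61 - 2*668/403)/403)*(1/1225244) = 18136/775135 + (668*(-61 - 1336/403)/403)*(1/1225244) = 18136/775135 + ((668/403)*(-25919/403))*(1/1225244) = 18136/775135 - 17313892/162409*1/1225244 = 18136/775135 - 4328473/49747663199 = 898868468858209/38561154913756865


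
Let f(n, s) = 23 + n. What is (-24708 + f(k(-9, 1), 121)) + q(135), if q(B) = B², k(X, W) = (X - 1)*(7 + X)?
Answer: -6440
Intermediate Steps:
k(X, W) = (-1 + X)*(7 + X)
(-24708 + f(k(-9, 1), 121)) + q(135) = (-24708 + (23 + (-7 + (-9)² + 6*(-9)))) + 135² = (-24708 + (23 + (-7 + 81 - 54))) + 18225 = (-24708 + (23 + 20)) + 18225 = (-24708 + 43) + 18225 = -24665 + 18225 = -6440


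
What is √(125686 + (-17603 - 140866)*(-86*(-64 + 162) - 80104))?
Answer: √14029703194 ≈ 1.1845e+5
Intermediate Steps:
√(125686 + (-17603 - 140866)*(-86*(-64 + 162) - 80104)) = √(125686 - 158469*(-86*98 - 80104)) = √(125686 - 158469*(-8428 - 80104)) = √(125686 - 158469*(-88532)) = √(125686 + 14029577508) = √14029703194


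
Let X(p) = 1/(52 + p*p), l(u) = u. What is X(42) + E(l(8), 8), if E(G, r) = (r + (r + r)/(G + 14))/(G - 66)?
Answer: -86849/579304 ≈ -0.14992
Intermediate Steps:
X(p) = 1/(52 + p**2)
E(G, r) = (r + 2*r/(14 + G))/(-66 + G) (E(G, r) = (r + (2*r)/(14 + G))/(-66 + G) = (r + 2*r/(14 + G))/(-66 + G))
X(42) + E(l(8), 8) = 1/(52 + 42**2) + 8*(16 + 8)/(-924 + 8**2 - 52*8) = 1/(52 + 1764) + 8*24/(-924 + 64 - 416) = 1/1816 + 8*24/(-1276) = 1/1816 + 8*(-1/1276)*24 = 1/1816 - 48/319 = -86849/579304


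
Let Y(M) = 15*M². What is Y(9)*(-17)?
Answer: -20655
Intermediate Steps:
Y(9)*(-17) = (15*9²)*(-17) = (15*81)*(-17) = 1215*(-17) = -20655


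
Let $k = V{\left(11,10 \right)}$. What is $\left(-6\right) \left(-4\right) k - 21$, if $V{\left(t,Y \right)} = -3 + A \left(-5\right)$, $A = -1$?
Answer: $27$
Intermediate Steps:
$V{\left(t,Y \right)} = 2$ ($V{\left(t,Y \right)} = -3 - -5 = -3 + 5 = 2$)
$k = 2$
$\left(-6\right) \left(-4\right) k - 21 = \left(-6\right) \left(-4\right) 2 - 21 = 24 \cdot 2 - 21 = 48 - 21 = 27$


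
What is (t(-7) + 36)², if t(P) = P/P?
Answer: 1369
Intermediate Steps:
t(P) = 1
(t(-7) + 36)² = (1 + 36)² = 37² = 1369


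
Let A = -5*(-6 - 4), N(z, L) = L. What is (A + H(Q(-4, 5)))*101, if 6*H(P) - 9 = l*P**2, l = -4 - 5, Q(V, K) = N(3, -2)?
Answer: 9191/2 ≈ 4595.5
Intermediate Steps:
Q(V, K) = -2
A = 50 (A = -5*(-10) = 50)
l = -9
H(P) = 3/2 - 3*P**2/2 (H(P) = 3/2 + (-9*P**2)/6 = 3/2 - 3*P**2/2)
(A + H(Q(-4, 5)))*101 = (50 + (3/2 - 3/2*(-2)**2))*101 = (50 + (3/2 - 3/2*4))*101 = (50 + (3/2 - 6))*101 = (50 - 9/2)*101 = (91/2)*101 = 9191/2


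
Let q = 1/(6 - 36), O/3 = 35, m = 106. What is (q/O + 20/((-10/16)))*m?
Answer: -5342453/1575 ≈ -3392.0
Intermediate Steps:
O = 105 (O = 3*35 = 105)
q = -1/30 (q = 1/(-30) = -1/30 ≈ -0.033333)
(q/O + 20/((-10/16)))*m = (-1/30/105 + 20/((-10/16)))*106 = (-1/30*1/105 + 20/((-10*1/16)))*106 = (-1/3150 + 20/(-5/8))*106 = (-1/3150 + 20*(-8/5))*106 = (-1/3150 - 32)*106 = -100801/3150*106 = -5342453/1575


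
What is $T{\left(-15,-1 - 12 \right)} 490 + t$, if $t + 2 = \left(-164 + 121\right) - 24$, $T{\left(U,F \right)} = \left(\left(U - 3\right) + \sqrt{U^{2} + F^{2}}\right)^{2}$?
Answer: $351751 - 17640 \sqrt{394} \approx 1607.0$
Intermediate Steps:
$T{\left(U,F \right)} = \left(-3 + U + \sqrt{F^{2} + U^{2}}\right)^{2}$ ($T{\left(U,F \right)} = \left(\left(-3 + U\right) + \sqrt{F^{2} + U^{2}}\right)^{2} = \left(-3 + U + \sqrt{F^{2} + U^{2}}\right)^{2}$)
$t = -69$ ($t = -2 + \left(\left(-164 + 121\right) - 24\right) = -2 - 67 = -69$)
$T{\left(-15,-1 - 12 \right)} 490 + t = \left(-3 - 15 + \sqrt{\left(-1 - 12\right)^{2} + \left(-15\right)^{2}}\right)^{2} \cdot 490 - 69 = \left(-3 - 15 + \sqrt{\left(-1 - 12\right)^{2} + 225}\right)^{2} \cdot 490 - 69 = \left(-3 - 15 + \sqrt{\left(-13\right)^{2} + 225}\right)^{2} \cdot 490 - 69 = \left(-3 - 15 + \sqrt{169 + 225}\right)^{2} \cdot 490 - 69 = \left(-3 - 15 + \sqrt{394}\right)^{2} \cdot 490 - 69 = \left(-18 + \sqrt{394}\right)^{2} \cdot 490 - 69 = 490 \left(-18 + \sqrt{394}\right)^{2} - 69 = -69 + 490 \left(-18 + \sqrt{394}\right)^{2}$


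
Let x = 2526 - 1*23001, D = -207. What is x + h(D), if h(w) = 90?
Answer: -20385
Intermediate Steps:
x = -20475 (x = 2526 - 23001 = -20475)
x + h(D) = -20475 + 90 = -20385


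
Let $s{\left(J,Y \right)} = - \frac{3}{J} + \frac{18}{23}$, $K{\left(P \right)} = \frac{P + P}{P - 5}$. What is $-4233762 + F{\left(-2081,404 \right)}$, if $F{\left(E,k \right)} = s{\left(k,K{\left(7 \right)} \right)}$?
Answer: $- \frac{39340109301}{9292} \approx -4.2338 \cdot 10^{6}$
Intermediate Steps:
$K{\left(P \right)} = \frac{2 P}{-5 + P}$
$s{\left(J,Y \right)} = \frac{18}{23} - \frac{3}{J}$ ($s{\left(J,Y \right)} = - \frac{3}{J} + 18 \cdot \frac{1}{23} = - \frac{3}{J} + \frac{18}{23} = \frac{18}{23} - \frac{3}{J}$)
$F{\left(E,k \right)} = \frac{18}{23} - \frac{3}{k}$
$-4233762 + F{\left(-2081,404 \right)} = -4233762 + \left(\frac{18}{23} - \frac{3}{404}\right) = -4233762 + \frac{7203}{9292} = - \frac{39340109301}{9292}$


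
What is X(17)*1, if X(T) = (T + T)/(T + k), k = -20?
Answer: -34/3 ≈ -11.333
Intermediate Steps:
X(T) = 2*T/(-20 + T) (X(T) = (T + T)/(T - 20) = (2*T)/(-20 + T) = 2*T/(-20 + T))
X(17)*1 = (2*17/(-20 + 17))*1 = (2*17/(-3))*1 = (2*17*(-⅓))*1 = -34/3*1 = -34/3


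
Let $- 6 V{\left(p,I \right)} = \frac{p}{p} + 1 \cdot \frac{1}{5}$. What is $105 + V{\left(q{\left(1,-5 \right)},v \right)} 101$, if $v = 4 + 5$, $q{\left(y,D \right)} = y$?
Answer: $\frac{424}{5} \approx 84.8$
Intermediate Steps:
$v = 9$
$V{\left(p,I \right)} = - \frac{1}{5}$ ($V{\left(p,I \right)} = - \frac{\frac{p}{p} + 1 \cdot \frac{1}{5}}{6} = - \frac{1 + 1 \cdot \frac{1}{5}}{6} = - \frac{1 + \frac{1}{5}}{6} = \left(- \frac{1}{6}\right) \frac{6}{5} = - \frac{1}{5}$)
$105 + V{\left(q{\left(1,-5 \right)},v \right)} 101 = 105 - \frac{101}{5} = \frac{424}{5}$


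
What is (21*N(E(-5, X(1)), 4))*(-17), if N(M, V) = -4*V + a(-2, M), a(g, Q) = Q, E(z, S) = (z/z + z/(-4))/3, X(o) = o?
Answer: 21777/4 ≈ 5444.3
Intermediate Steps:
E(z, S) = ⅓ - z/12 (E(z, S) = (1 + z*(-¼))*(⅓) = (1 - z/4)*(⅓) = ⅓ - z/12)
N(M, V) = M - 4*V (N(M, V) = -4*V + M = M - 4*V)
(21*N(E(-5, X(1)), 4))*(-17) = (21*((⅓ - 1/12*(-5)) - 4*4))*(-17) = (21*((⅓ + 5/12) - 16))*(-17) = (21*(¾ - 16))*(-17) = (21*(-61/4))*(-17) = -1281/4*(-17) = 21777/4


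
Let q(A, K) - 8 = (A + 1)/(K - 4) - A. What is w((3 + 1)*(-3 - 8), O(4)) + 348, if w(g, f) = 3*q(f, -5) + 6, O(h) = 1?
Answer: 1123/3 ≈ 374.33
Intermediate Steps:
q(A, K) = 8 - A + (1 + A)/(-4 + K) (q(A, K) = 8 + ((A + 1)/(K - 4) - A) = 8 + ((1 + A)/(-4 + K) - A) = 8 + (-A + (1 + A)/(-4 + K)) = 8 - A + (1 + A)/(-4 + K))
w(g, f) = 89/3 - 10*f/3 (w(g, f) = 3*((-31 + 5*f + 8*(-5) - 1*f*(-5))/(-4 - 5)) + 6 = 3*((-31 + 5*f - 40 + 5*f)/(-9)) + 6 = 3*(-(-71 + 10*f)/9) + 6 = 3*(71/9 - 10*f/9) + 6 = (71/3 - 10*f/3) + 6 = 89/3 - 10*f/3)
w((3 + 1)*(-3 - 8), O(4)) + 348 = (89/3 - 10/3*1) + 348 = (89/3 - 10/3) + 348 = 79/3 + 348 = 1123/3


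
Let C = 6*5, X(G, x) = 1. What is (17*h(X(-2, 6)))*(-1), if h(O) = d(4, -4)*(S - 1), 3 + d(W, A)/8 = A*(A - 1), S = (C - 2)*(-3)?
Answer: 196520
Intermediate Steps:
C = 30
S = -84 (S = (30 - 2)*(-3) = 28*(-3) = -84)
d(W, A) = -24 + 8*A*(-1 + A) (d(W, A) = -24 + 8*(A*(A - 1)) = -24 + 8*(A*(-1 + A)) = -24 + 8*A*(-1 + A))
h(O) = -11560 (h(O) = (-24 - 8*(-4) + 8*(-4)²)*(-84 - 1) = (-24 + 32 + 8*16)*(-85) = (-24 + 32 + 128)*(-85) = 136*(-85) = -11560)
(17*h(X(-2, 6)))*(-1) = (17*(-11560))*(-1) = -196520*(-1) = 196520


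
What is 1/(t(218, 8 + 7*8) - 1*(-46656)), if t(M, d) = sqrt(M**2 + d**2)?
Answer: 11664/544182679 - sqrt(12905)/1088365358 ≈ 2.1330e-5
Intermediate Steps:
1/(t(218, 8 + 7*8) - 1*(-46656)) = 1/(sqrt(218**2 + (8 + 7*8)**2) - 1*(-46656)) = 1/(sqrt(47524 + (8 + 56)**2) + 46656) = 1/(sqrt(47524 + 64**2) + 46656) = 1/(sqrt(47524 + 4096) + 46656) = 1/(sqrt(51620) + 46656) = 1/(2*sqrt(12905) + 46656) = 1/(46656 + 2*sqrt(12905))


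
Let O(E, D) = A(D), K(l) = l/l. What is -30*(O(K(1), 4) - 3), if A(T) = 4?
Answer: -30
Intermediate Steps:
K(l) = 1
O(E, D) = 4
-30*(O(K(1), 4) - 3) = -30*(4 - 3) = -30*1 = -30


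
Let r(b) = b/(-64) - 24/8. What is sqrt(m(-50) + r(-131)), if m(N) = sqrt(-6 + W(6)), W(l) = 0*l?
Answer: sqrt(-61 + 64*I*sqrt(6))/8 ≈ 0.91522 + 1.3382*I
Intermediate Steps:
r(b) = -3 - b/64 (r(b) = b*(-1/64) - 24*1/8 = -b/64 - 3 = -3 - b/64)
W(l) = 0
m(N) = I*sqrt(6) (m(N) = sqrt(-6 + 0) = sqrt(-6) = I*sqrt(6))
sqrt(m(-50) + r(-131)) = sqrt(I*sqrt(6) + (-3 - 1/64*(-131))) = sqrt(I*sqrt(6) + (-3 + 131/64)) = sqrt(I*sqrt(6) - 61/64) = sqrt(-61/64 + I*sqrt(6))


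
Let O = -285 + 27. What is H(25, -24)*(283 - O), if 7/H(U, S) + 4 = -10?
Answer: -541/2 ≈ -270.50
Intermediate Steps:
H(U, S) = -1/2 (H(U, S) = 7/(-4 - 10) = 7/(-14) = 7*(-1/14) = -1/2)
O = -258
H(25, -24)*(283 - O) = -(283 - 1*(-258))/2 = -(283 + 258)/2 = -1/2*541 = -541/2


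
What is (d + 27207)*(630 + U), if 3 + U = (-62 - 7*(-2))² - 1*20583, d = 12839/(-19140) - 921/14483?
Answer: -11093844408630773/23100385 ≈ -4.8024e+8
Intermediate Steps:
d = -203575177/277204620 (d = 12839*(-1/19140) - 921*1/14483 = -12839/19140 - 921/14483 = -203575177/277204620 ≈ -0.73439)
U = -18282 (U = -3 + ((-62 - 7*(-2))² - 1*20583) = -3 + ((-62 + 14)² - 20583) = -3 + ((-48)² - 20583) = -3 + (2304 - 20583) = -3 - 18279 = -18282)
(d + 27207)*(630 + U) = (-203575177/277204620 + 27207)*(630 - 18282) = (7541702521163/277204620)*(-17652) = -11093844408630773/23100385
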